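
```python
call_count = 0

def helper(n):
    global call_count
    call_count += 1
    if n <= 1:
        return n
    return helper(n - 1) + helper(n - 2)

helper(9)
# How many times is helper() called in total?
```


helper(9) calls helper(8) and helper(7); each non-base call branches into two more.
Let C(k) = total number of calls made by helper(k), including the call to helper(k) itself.
Base cases: C(0) = 1, C(1) = 1
Recurrence: C(k) = 1 + C(k-1) + C(k-2)
  C(2) = 1 + C(1) + C(0) = 1 + 1 + 1 = 3
  C(3) = 1 + C(2) + C(1) = 1 + 3 + 1 = 5
  C(4) = 1 + C(3) + C(2) = 1 + 5 + 3 = 9
  C(5) = 1 + C(4) + C(3) = 1 + 9 + 5 = 15
  C(6) = 1 + C(5) + C(4) = 1 + 15 + 9 = 25
  C(7) = 1 + C(6) + C(5) = 1 + 25 + 15 = 41
  C(8) = 1 + C(7) + C(6) = 1 + 41 + 25 = 67
  C(9) = 1 + C(8) + C(7) = 1 + 67 + 41 = 109
Total calls = C(9) = 109


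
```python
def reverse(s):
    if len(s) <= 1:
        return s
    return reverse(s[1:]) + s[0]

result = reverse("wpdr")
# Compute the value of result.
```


reverse("wpdr")
= reverse("pdr") + "w"
= reverse("dr") + "p" + "w"
= reverse("r") + "d" + "p" + "w"
= "r" + "d" + "p" + "w"
= "rdpw"


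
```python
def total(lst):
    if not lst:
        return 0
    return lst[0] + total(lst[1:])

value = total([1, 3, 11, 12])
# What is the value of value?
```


total([1, 3, 11, 12])
= 1 + total([3, 11, 12])
= 1 + 3 + total([11, 12])
= 1 + 3 + 11 + total([12])
= 1 + 3 + 11 + 12 + total([])
= 1 + 3 + 11 + 12 + 0
= 27


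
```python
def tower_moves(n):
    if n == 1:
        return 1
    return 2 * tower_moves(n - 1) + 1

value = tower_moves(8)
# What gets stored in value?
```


tower_moves(8)
= 2 * tower_moves(7) + 1
= 2 * (2 * tower_moves(6) + 1) + 1
= 2 * (2 * (2 * tower_moves(5) + 1) + 1) + 1
= 2 * (2 * (2 * (2 * tower_moves(4) + 1) + 1) + 1) + 1
= 2 * (2 * (2 * (2 * (2 * tower_moves(3) + 1) + 1) + 1) + 1) + 1
= 2 * (2 * (2 * (2 * (2 * (2 * tower_moves(2) + 1) + 1) + 1) + 1) + 1) + 1
= 2 * (2 * (2 * (2 * (2 * (2 * (2 * tower_moves(1) + 1) + 1) + 1) + 1) + 1) + 1) + 1
Now compute bottom-up:
tower_moves(1) = 1
tower_moves(2) = 2 * 1 + 1 = 3
tower_moves(3) = 2 * 3 + 1 = 7
tower_moves(4) = 2 * 7 + 1 = 15
tower_moves(5) = 2 * 15 + 1 = 31
tower_moves(6) = 2 * 31 + 1 = 63
tower_moves(7) = 2 * 63 + 1 = 127
tower_moves(8) = 2 * 127 + 1 = 255
= 255


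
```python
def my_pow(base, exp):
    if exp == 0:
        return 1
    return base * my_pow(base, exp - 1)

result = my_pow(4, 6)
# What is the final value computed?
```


my_pow(4, 6)
= 4 * my_pow(4, 5)
= 4 * 4 * my_pow(4, 4)
= 4 * 4 * 4 * my_pow(4, 3)
= 4 * 4 * 4 * 4 * my_pow(4, 2)
= 4 * 4 * 4 * 4 * 4 * my_pow(4, 1)
= 4 * 4 * 4 * 4 * 4 * 4 * my_pow(4, 0)
= 4 * 4 * 4 * 4 * 4 * 4 * 1
= 4096


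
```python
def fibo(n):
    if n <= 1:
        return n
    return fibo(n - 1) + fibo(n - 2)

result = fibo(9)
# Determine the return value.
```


fibo(9)
= fibo(8) + fibo(7)
= (fibo(7) + fibo(6)) + fibo(7)
Computing bottom-up: fibo(0)=0, fibo(1)=1, fibo(2)=1, fibo(3)=2, fibo(4)=3, fibo(5)=5, fibo(6)=8, fibo(7)=13, fibo(8)=21, fibo(9)=34
= 34


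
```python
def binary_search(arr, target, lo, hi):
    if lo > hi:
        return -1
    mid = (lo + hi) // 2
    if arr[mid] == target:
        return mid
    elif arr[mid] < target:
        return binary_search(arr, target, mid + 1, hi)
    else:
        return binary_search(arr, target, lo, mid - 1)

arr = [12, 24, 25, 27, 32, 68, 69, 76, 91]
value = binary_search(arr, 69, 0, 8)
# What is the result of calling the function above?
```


binary_search(arr, 69, 0, 8)
lo=0, hi=8, mid=4, arr[mid]=32
32 < 69, search right half
lo=5, hi=8, mid=6, arr[mid]=69
arr[6] == 69, found at index 6
= 6


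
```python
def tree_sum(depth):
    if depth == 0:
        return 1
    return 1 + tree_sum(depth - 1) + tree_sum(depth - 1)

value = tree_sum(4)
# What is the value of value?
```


tree_sum(4)
= 1 + tree_sum(3) + tree_sum(3)
= 1 + 2 * tree_sum(3)
tree_sum(k) = 2^(k+1) - 1
tree_sum(0) = 1
tree_sum(1) = 3
tree_sum(2) = 7
tree_sum(3) = 15
tree_sum(4) = 31
tree_sum(4) = 2^5 - 1 = 31


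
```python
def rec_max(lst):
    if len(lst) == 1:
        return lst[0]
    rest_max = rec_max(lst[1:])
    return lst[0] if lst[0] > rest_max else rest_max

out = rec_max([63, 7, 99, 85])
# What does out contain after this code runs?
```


rec_max([63, 7, 99, 85])
= compare 63 with rec_max([7, 99, 85])
= compare 7 with rec_max([99, 85])
= compare 99 with rec_max([85])
Base: rec_max([85]) = 85
compare 99 with 85: max = 99
compare 7 with 99: max = 99
compare 63 with 99: max = 99
= 99


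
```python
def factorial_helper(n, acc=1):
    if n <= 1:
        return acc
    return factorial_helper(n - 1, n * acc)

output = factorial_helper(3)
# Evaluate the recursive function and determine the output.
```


factorial_helper(3, 1)
= factorial_helper(2, 3 * 1) = factorial_helper(2, 3)
= factorial_helper(1, 2 * 3) = factorial_helper(1, 6)
n <= 1, return acc = 6


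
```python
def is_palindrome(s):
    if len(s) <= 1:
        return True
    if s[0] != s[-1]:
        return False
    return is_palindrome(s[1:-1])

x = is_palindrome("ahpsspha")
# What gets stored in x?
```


is_palindrome("ahpsspha")
"ahpsspha": s[0]='a' == s[-1]='a' -> is_palindrome("hpssph")
"hpssph": s[0]='h' == s[-1]='h' -> is_palindrome("pssp")
"pssp": s[0]='p' == s[-1]='p' -> is_palindrome("ss")
"ss": s[0]='s' == s[-1]='s' -> is_palindrome("")
"": len <= 1 -> True
= True


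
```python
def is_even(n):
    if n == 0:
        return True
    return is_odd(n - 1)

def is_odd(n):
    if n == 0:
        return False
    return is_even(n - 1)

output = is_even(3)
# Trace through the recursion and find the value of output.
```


is_even(3)
= is_odd(2)
= is_even(1)
= is_odd(0)
n == 0: return False
= False


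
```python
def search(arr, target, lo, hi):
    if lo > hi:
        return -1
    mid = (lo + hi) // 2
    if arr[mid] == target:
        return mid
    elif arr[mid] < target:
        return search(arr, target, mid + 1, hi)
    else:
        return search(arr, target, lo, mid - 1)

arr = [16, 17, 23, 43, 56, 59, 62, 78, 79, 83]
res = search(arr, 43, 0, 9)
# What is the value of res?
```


search(arr, 43, 0, 9)
lo=0, hi=9, mid=4, arr[mid]=56
56 > 43, search left half
lo=0, hi=3, mid=1, arr[mid]=17
17 < 43, search right half
lo=2, hi=3, mid=2, arr[mid]=23
23 < 43, search right half
lo=3, hi=3, mid=3, arr[mid]=43
arr[3] == 43, found at index 3
= 3


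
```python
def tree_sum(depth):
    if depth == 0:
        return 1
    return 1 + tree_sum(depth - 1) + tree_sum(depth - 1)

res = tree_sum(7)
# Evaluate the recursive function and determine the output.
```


tree_sum(7)
= 1 + tree_sum(6) + tree_sum(6)
= 1 + 2 * tree_sum(6)
tree_sum(k) = 2^(k+1) - 1
tree_sum(0) = 1
tree_sum(1) = 3
tree_sum(2) = 7
tree_sum(3) = 15
tree_sum(4) = 31
tree_sum(7) = 2^8 - 1 = 255


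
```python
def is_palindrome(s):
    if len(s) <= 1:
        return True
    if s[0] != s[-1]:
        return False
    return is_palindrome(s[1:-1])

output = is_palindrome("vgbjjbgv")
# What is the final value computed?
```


is_palindrome("vgbjjbgv")
"vgbjjbgv": s[0]='v' == s[-1]='v' -> is_palindrome("gbjjbg")
"gbjjbg": s[0]='g' == s[-1]='g' -> is_palindrome("bjjb")
"bjjb": s[0]='b' == s[-1]='b' -> is_palindrome("jj")
"jj": s[0]='j' == s[-1]='j' -> is_palindrome("")
"": len <= 1 -> True
= True


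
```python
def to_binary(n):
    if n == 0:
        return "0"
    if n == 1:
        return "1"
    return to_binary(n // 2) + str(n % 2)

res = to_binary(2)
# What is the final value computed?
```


to_binary(2)
= to_binary(1) + "0"
= "1" + "0"
= "10"


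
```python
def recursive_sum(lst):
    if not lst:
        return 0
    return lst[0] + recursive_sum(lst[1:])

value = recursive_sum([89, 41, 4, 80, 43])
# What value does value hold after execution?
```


recursive_sum([89, 41, 4, 80, 43])
= 89 + recursive_sum([41, 4, 80, 43])
= 89 + 41 + recursive_sum([4, 80, 43])
= 89 + 41 + 4 + recursive_sum([80, 43])
= 89 + 41 + 4 + 80 + recursive_sum([43])
= 89 + 41 + 4 + 80 + 43 + recursive_sum([])
= 89 + 41 + 4 + 80 + 43 + 0
= 257


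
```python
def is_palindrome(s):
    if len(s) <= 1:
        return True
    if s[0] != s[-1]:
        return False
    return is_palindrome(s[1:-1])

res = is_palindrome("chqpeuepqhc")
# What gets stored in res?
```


is_palindrome("chqpeuepqhc")
"chqpeuepqhc": s[0]='c' == s[-1]='c' -> is_palindrome("hqpeuepqh")
"hqpeuepqh": s[0]='h' == s[-1]='h' -> is_palindrome("qpeuepq")
"qpeuepq": s[0]='q' == s[-1]='q' -> is_palindrome("peuep")
"peuep": s[0]='p' == s[-1]='p' -> is_palindrome("eue")
"eue": s[0]='e' == s[-1]='e' -> is_palindrome("u")
"u": len <= 1 -> True
= True


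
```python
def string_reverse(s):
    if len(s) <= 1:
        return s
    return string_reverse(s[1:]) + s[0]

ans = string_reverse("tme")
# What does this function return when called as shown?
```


string_reverse("tme")
= string_reverse("me") + "t"
= string_reverse("e") + "m" + "t"
= "e" + "m" + "t"
= "emt"


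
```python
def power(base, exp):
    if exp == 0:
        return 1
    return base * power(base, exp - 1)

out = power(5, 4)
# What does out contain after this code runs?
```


power(5, 4)
= 5 * power(5, 3)
= 5 * 5 * power(5, 2)
= 5 * 5 * 5 * power(5, 1)
= 5 * 5 * 5 * 5 * power(5, 0)
= 5 * 5 * 5 * 5 * 1
= 625


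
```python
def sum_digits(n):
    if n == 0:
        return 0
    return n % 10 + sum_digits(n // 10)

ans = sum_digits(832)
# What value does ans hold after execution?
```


sum_digits(832)
= 2 + sum_digits(83)
= 2 + 3 + sum_digits(8)
= 2 + 3 + 8 + sum_digits(0)
= 2 + 3 + 8 + 0
= 13


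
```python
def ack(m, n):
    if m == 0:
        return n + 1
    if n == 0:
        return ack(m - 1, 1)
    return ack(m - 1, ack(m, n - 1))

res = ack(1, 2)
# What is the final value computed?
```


ack(1, 2)
= ack(0, ack(1, 1))
First compute ack(1, 1) = 3
= ack(0, 3)
= 4


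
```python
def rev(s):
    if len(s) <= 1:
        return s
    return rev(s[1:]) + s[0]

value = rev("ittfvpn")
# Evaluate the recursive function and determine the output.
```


rev("ittfvpn")
= rev("ttfvpn") + "i"
= rev("tfvpn") + "t" + "i"
= rev("fvpn") + "t" + "t" + "i"
= rev("vpn") + "f" + "t" + "t" + "i"
= rev("pn") + "v" + "f" + "t" + "t" + "i"
= rev("n") + "p" + "v" + "f" + "t" + "t" + "i"
= "n" + "p" + "v" + "f" + "t" + "t" + "i"
= "npvftti"


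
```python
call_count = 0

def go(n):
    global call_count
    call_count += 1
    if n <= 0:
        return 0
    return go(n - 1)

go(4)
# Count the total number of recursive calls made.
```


go(4) calls go(3) calls ... calls go(0)
Total calls: 4 + 1 (for base case) = 5


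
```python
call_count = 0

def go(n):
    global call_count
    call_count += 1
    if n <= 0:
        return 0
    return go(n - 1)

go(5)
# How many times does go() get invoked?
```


go(5) calls go(4) calls ... calls go(0)
Total calls: 5 + 1 (for base case) = 6


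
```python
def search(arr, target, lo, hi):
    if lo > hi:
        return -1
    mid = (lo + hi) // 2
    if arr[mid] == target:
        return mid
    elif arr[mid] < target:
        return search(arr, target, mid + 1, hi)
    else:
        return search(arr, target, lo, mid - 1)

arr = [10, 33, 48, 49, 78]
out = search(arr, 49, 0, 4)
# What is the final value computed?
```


search(arr, 49, 0, 4)
lo=0, hi=4, mid=2, arr[mid]=48
48 < 49, search right half
lo=3, hi=4, mid=3, arr[mid]=49
arr[3] == 49, found at index 3
= 3


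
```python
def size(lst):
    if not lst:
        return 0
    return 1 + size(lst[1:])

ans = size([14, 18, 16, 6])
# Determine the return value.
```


size([14, 18, 16, 6])
= 1 + size([18, 16, 6])
= 1 + 1 + size([16, 6])
= 1 + 1 + 1 + size([6])
= 1 + 1 + 1 + 1 + size([])
= 1 + 1 + 1 + 1 + 0
= 4


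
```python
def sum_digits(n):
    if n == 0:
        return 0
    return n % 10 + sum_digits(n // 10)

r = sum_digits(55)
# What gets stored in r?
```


sum_digits(55)
= 5 + sum_digits(5)
= 5 + 5 + sum_digits(0)
= 5 + 5 + 0
= 10


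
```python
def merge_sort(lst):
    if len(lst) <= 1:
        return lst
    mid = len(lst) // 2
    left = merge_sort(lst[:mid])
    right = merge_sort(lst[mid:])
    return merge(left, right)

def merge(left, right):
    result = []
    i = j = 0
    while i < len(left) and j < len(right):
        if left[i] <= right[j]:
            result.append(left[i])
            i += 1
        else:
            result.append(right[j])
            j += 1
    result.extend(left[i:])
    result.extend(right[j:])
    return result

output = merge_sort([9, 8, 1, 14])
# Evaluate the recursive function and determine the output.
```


merge_sort([9, 8, 1, 14])
Split into [9, 8] and [1, 14]
Left sorted: [8, 9]
Right sorted: [1, 14]
Merge [8, 9] and [1, 14]
= [1, 8, 9, 14]


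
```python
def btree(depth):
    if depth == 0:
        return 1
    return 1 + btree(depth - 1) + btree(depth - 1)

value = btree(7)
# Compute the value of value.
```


btree(7)
= 1 + btree(6) + btree(6)
= 1 + 2 * btree(6)
btree(k) = 2^(k+1) - 1
btree(0) = 1
btree(1) = 3
btree(2) = 7
btree(3) = 15
btree(4) = 31
btree(7) = 2^8 - 1 = 255


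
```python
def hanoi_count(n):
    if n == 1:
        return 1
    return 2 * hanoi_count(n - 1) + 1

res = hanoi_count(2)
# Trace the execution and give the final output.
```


hanoi_count(2)
= 2 * hanoi_count(1) + 1
Now compute bottom-up:
hanoi_count(1) = 1
hanoi_count(2) = 2 * 1 + 1 = 3
= 3


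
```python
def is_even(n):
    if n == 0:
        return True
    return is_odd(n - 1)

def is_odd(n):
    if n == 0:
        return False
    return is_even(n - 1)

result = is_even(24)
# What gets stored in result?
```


is_even(24)
= is_odd(23)
= is_even(22)
= is_odd(21)
= is_even(20)
= is_odd(19)
= is_even(18)
= is_odd(17)
= is_even(16)
= is_odd(15)
= is_even(14)
= is_odd(13)
= is_even(12)
= is_odd(11)
= is_even(10)
= is_odd(9)
= is_even(8)
= is_odd(7)
= is_even(6)
= is_odd(5)
= is_even(4)
= is_odd(3)
= is_even(2)
= is_odd(1)
= is_even(0)
n == 0: return True
= True


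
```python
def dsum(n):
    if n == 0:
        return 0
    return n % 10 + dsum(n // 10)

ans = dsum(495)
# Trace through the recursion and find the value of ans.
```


dsum(495)
= 5 + dsum(49)
= 5 + 9 + dsum(4)
= 5 + 9 + 4 + dsum(0)
= 5 + 9 + 4 + 0
= 18


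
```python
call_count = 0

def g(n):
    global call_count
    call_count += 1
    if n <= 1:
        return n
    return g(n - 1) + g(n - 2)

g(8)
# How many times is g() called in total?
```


g(8) calls g(7) and g(6); each non-base call branches into two more.
Let C(k) = total number of calls made by g(k), including the call to g(k) itself.
Base cases: C(0) = 1, C(1) = 1
Recurrence: C(k) = 1 + C(k-1) + C(k-2)
  C(2) = 1 + C(1) + C(0) = 1 + 1 + 1 = 3
  C(3) = 1 + C(2) + C(1) = 1 + 3 + 1 = 5
  C(4) = 1 + C(3) + C(2) = 1 + 5 + 3 = 9
  C(5) = 1 + C(4) + C(3) = 1 + 9 + 5 = 15
  C(6) = 1 + C(5) + C(4) = 1 + 15 + 9 = 25
  C(7) = 1 + C(6) + C(5) = 1 + 25 + 15 = 41
  C(8) = 1 + C(7) + C(6) = 1 + 41 + 25 = 67
Total calls = C(8) = 67


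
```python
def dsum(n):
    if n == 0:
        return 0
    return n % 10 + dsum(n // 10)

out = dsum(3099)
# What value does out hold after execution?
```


dsum(3099)
= 9 + dsum(309)
= 9 + 9 + dsum(30)
= 9 + 9 + 0 + dsum(3)
= 9 + 9 + 0 + 3 + dsum(0)
= 9 + 9 + 0 + 3 + 0
= 21


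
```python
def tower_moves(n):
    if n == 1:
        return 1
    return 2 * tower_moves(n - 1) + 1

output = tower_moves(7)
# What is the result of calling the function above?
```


tower_moves(7)
= 2 * tower_moves(6) + 1
= 2 * (2 * tower_moves(5) + 1) + 1
= 2 * (2 * (2 * tower_moves(4) + 1) + 1) + 1
= 2 * (2 * (2 * (2 * tower_moves(3) + 1) + 1) + 1) + 1
= 2 * (2 * (2 * (2 * (2 * tower_moves(2) + 1) + 1) + 1) + 1) + 1
= 2 * (2 * (2 * (2 * (2 * (2 * tower_moves(1) + 1) + 1) + 1) + 1) + 1) + 1
Now compute bottom-up:
tower_moves(1) = 1
tower_moves(2) = 2 * 1 + 1 = 3
tower_moves(3) = 2 * 3 + 1 = 7
tower_moves(4) = 2 * 7 + 1 = 15
tower_moves(5) = 2 * 15 + 1 = 31
tower_moves(6) = 2 * 31 + 1 = 63
tower_moves(7) = 2 * 63 + 1 = 127
= 127


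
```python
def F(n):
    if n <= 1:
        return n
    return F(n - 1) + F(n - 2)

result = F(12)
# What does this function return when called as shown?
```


F(12)
= F(11) + F(10)
= (F(10) + F(9)) + F(10)
Computing bottom-up: F(0)=0, F(1)=1, F(2)=1, F(3)=2, F(4)=3, F(5)=5, F(6)=8, F(7)=13, F(8)=21, F(9)=34, F(10)=55, F(11)=89, F(12)=144
= 144


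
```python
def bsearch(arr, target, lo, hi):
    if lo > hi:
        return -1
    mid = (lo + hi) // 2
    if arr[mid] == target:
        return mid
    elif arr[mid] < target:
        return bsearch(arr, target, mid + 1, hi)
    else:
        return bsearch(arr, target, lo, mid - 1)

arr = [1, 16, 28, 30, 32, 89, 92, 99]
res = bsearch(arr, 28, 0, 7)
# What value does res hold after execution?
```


bsearch(arr, 28, 0, 7)
lo=0, hi=7, mid=3, arr[mid]=30
30 > 28, search left half
lo=0, hi=2, mid=1, arr[mid]=16
16 < 28, search right half
lo=2, hi=2, mid=2, arr[mid]=28
arr[2] == 28, found at index 2
= 2


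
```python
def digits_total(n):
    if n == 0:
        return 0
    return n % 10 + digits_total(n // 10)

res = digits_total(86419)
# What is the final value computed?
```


digits_total(86419)
= 9 + digits_total(8641)
= 9 + 1 + digits_total(864)
= 9 + 1 + 4 + digits_total(86)
= 9 + 1 + 4 + 6 + digits_total(8)
= 9 + 1 + 4 + 6 + 8 + digits_total(0)
= 9 + 1 + 4 + 6 + 8 + 0
= 28


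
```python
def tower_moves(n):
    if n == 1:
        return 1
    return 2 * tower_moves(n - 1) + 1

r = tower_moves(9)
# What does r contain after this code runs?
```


tower_moves(9)
= 2 * tower_moves(8) + 1
= 2 * (2 * tower_moves(7) + 1) + 1
= 2 * (2 * (2 * tower_moves(6) + 1) + 1) + 1
= 2 * (2 * (2 * (2 * tower_moves(5) + 1) + 1) + 1) + 1
= 2 * (2 * (2 * (2 * (2 * tower_moves(4) + 1) + 1) + 1) + 1) + 1
= 2 * (2 * (2 * (2 * (2 * (2 * tower_moves(3) + 1) + 1) + 1) + 1) + 1) + 1
= 2 * (2 * (2 * (2 * (2 * (2 * (2 * tower_moves(2) + 1) + 1) + 1) + 1) + 1) + 1) + 1
= 2 * (2 * (2 * (2 * (2 * (2 * (2 * (2 * tower_moves(1) + 1) + 1) + 1) + 1) + 1) + 1) + 1) + 1
Now compute bottom-up:
tower_moves(1) = 1
tower_moves(2) = 2 * 1 + 1 = 3
tower_moves(3) = 2 * 3 + 1 = 7
tower_moves(4) = 2 * 7 + 1 = 15
tower_moves(5) = 2 * 15 + 1 = 31
tower_moves(6) = 2 * 31 + 1 = 63
tower_moves(7) = 2 * 63 + 1 = 127
tower_moves(8) = 2 * 127 + 1 = 255
tower_moves(9) = 2 * 255 + 1 = 511
= 511


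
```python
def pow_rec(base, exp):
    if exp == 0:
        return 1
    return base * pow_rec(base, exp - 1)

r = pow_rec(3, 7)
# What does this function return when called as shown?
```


pow_rec(3, 7)
= 3 * pow_rec(3, 6)
= 3 * 3 * pow_rec(3, 5)
= 3 * 3 * 3 * pow_rec(3, 4)
= 3 * 3 * 3 * 3 * pow_rec(3, 3)
= 3 * 3 * 3 * 3 * 3 * pow_rec(3, 2)
= 3 * 3 * 3 * 3 * 3 * 3 * pow_rec(3, 1)
= 3 * 3 * 3 * 3 * 3 * 3 * 3 * pow_rec(3, 0)
= 3 * 3 * 3 * 3 * 3 * 3 * 3 * 1
= 2187


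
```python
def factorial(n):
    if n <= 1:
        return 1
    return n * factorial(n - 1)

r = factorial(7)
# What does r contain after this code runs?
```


factorial(7)
= 7 * factorial(6)
= 7 * 6 * factorial(5)
= 7 * 6 * 5 * factorial(4)
= 7 * 6 * 5 * 4 * factorial(3)
= 7 * 6 * 5 * 4 * 3 * factorial(2)
= 7 * 6 * 5 * 4 * 3 * 2 * factorial(1)
= 7 * 6 * 5 * 4 * 3 * 2 * 1
= 5040


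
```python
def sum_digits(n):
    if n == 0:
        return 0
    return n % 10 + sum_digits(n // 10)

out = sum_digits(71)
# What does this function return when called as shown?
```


sum_digits(71)
= 1 + sum_digits(7)
= 1 + 7 + sum_digits(0)
= 1 + 7 + 0
= 8


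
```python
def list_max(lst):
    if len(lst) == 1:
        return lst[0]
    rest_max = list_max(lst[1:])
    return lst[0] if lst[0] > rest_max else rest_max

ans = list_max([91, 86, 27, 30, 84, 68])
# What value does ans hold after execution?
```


list_max([91, 86, 27, 30, 84, 68])
= compare 91 with list_max([86, 27, 30, 84, 68])
= compare 86 with list_max([27, 30, 84, 68])
= compare 27 with list_max([30, 84, 68])
= compare 30 with list_max([84, 68])
= compare 84 with list_max([68])
Base: list_max([68]) = 68
compare 84 with 68: max = 84
compare 30 with 84: max = 84
compare 27 with 84: max = 84
compare 86 with 84: max = 86
compare 91 with 86: max = 91
= 91


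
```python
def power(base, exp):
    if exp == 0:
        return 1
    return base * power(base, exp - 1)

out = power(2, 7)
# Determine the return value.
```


power(2, 7)
= 2 * power(2, 6)
= 2 * 2 * power(2, 5)
= 2 * 2 * 2 * power(2, 4)
= 2 * 2 * 2 * 2 * power(2, 3)
= 2 * 2 * 2 * 2 * 2 * power(2, 2)
= 2 * 2 * 2 * 2 * 2 * 2 * power(2, 1)
= 2 * 2 * 2 * 2 * 2 * 2 * 2 * power(2, 0)
= 2 * 2 * 2 * 2 * 2 * 2 * 2 * 1
= 128


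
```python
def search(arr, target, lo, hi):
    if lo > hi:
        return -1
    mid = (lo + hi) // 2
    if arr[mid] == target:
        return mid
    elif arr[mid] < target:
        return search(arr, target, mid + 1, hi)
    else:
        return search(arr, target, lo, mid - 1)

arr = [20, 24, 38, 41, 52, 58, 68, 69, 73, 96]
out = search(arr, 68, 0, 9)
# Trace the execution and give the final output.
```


search(arr, 68, 0, 9)
lo=0, hi=9, mid=4, arr[mid]=52
52 < 68, search right half
lo=5, hi=9, mid=7, arr[mid]=69
69 > 68, search left half
lo=5, hi=6, mid=5, arr[mid]=58
58 < 68, search right half
lo=6, hi=6, mid=6, arr[mid]=68
arr[6] == 68, found at index 6
= 6


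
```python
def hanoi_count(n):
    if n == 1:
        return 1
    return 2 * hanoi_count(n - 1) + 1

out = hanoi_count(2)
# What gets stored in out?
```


hanoi_count(2)
= 2 * hanoi_count(1) + 1
Now compute bottom-up:
hanoi_count(1) = 1
hanoi_count(2) = 2 * 1 + 1 = 3
= 3


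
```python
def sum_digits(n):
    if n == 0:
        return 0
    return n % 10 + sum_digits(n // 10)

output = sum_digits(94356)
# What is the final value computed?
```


sum_digits(94356)
= 6 + sum_digits(9435)
= 6 + 5 + sum_digits(943)
= 6 + 5 + 3 + sum_digits(94)
= 6 + 5 + 3 + 4 + sum_digits(9)
= 6 + 5 + 3 + 4 + 9 + sum_digits(0)
= 6 + 5 + 3 + 4 + 9 + 0
= 27


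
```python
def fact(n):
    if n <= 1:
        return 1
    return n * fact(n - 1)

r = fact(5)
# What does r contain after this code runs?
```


fact(5)
= 5 * fact(4)
= 5 * 4 * fact(3)
= 5 * 4 * 3 * fact(2)
= 5 * 4 * 3 * 2 * fact(1)
= 5 * 4 * 3 * 2 * 1
= 120


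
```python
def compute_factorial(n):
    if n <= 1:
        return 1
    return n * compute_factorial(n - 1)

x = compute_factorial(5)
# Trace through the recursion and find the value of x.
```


compute_factorial(5)
= 5 * compute_factorial(4)
= 5 * 4 * compute_factorial(3)
= 5 * 4 * 3 * compute_factorial(2)
= 5 * 4 * 3 * 2 * compute_factorial(1)
= 5 * 4 * 3 * 2 * 1
= 120


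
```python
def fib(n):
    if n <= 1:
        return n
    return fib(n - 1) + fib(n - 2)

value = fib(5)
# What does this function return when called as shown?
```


fib(5)
= fib(4) + fib(3)
= (fib(3) + fib(2)) + fib(3)
Computing bottom-up: fib(0)=0, fib(1)=1, fib(2)=1, fib(3)=2, fib(4)=3, fib(5)=5
= 5


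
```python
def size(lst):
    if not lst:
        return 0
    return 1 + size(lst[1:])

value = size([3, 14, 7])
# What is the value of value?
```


size([3, 14, 7])
= 1 + size([14, 7])
= 1 + 1 + size([7])
= 1 + 1 + 1 + size([])
= 1 + 1 + 1 + 0
= 3


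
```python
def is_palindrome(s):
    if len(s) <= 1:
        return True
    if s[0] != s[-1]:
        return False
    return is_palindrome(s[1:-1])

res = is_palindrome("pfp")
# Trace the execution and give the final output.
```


is_palindrome("pfp")
"pfp": s[0]='p' == s[-1]='p' -> is_palindrome("f")
"f": len <= 1 -> True
= True


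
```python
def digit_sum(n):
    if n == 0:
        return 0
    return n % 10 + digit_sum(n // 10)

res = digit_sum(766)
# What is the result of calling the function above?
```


digit_sum(766)
= 6 + digit_sum(76)
= 6 + 6 + digit_sum(7)
= 6 + 6 + 7 + digit_sum(0)
= 6 + 6 + 7 + 0
= 19


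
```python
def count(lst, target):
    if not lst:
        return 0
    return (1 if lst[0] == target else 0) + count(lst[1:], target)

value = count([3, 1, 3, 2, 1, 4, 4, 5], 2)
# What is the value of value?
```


count([3, 1, 3, 2, 1, 4, 4, 5], 2)
lst[0]=3 != 2: 0 + count([1, 3, 2, 1, 4, 4, 5], 2)
lst[0]=1 != 2: 0 + count([3, 2, 1, 4, 4, 5], 2)
lst[0]=3 != 2: 0 + count([2, 1, 4, 4, 5], 2)
lst[0]=2 == 2: 1 + count([1, 4, 4, 5], 2)
lst[0]=1 != 2: 0 + count([4, 4, 5], 2)
lst[0]=4 != 2: 0 + count([4, 5], 2)
lst[0]=4 != 2: 0 + count([5], 2)
lst[0]=5 != 2: 0 + count([], 2)
= 1


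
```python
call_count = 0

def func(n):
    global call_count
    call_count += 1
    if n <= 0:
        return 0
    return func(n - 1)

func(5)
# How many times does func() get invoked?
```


func(5) calls func(4) calls ... calls func(0)
Total calls: 5 + 1 (for base case) = 6


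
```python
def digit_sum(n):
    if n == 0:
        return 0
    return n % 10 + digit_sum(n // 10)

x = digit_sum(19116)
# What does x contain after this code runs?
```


digit_sum(19116)
= 6 + digit_sum(1911)
= 6 + 1 + digit_sum(191)
= 6 + 1 + 1 + digit_sum(19)
= 6 + 1 + 1 + 9 + digit_sum(1)
= 6 + 1 + 1 + 9 + 1 + digit_sum(0)
= 6 + 1 + 1 + 9 + 1 + 0
= 18


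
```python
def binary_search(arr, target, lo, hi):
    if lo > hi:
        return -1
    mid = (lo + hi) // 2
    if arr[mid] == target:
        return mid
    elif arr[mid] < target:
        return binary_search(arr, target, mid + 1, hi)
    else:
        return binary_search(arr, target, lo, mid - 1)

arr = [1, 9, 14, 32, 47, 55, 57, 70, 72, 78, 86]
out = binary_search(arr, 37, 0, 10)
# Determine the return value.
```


binary_search(arr, 37, 0, 10)
lo=0, hi=10, mid=5, arr[mid]=55
55 > 37, search left half
lo=0, hi=4, mid=2, arr[mid]=14
14 < 37, search right half
lo=3, hi=4, mid=3, arr[mid]=32
32 < 37, search right half
lo=4, hi=4, mid=4, arr[mid]=47
47 > 37, search left half
lo > hi, target not found, return -1
= -1


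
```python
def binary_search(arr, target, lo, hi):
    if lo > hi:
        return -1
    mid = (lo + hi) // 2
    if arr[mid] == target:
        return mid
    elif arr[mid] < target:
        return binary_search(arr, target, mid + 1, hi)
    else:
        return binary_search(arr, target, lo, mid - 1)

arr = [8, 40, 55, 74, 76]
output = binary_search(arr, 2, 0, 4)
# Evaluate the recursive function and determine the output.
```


binary_search(arr, 2, 0, 4)
lo=0, hi=4, mid=2, arr[mid]=55
55 > 2, search left half
lo=0, hi=1, mid=0, arr[mid]=8
8 > 2, search left half
lo > hi, target not found, return -1
= -1


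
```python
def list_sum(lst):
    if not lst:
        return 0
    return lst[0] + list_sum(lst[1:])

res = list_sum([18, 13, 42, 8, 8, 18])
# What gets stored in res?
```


list_sum([18, 13, 42, 8, 8, 18])
= 18 + list_sum([13, 42, 8, 8, 18])
= 18 + 13 + list_sum([42, 8, 8, 18])
= 18 + 13 + 42 + list_sum([8, 8, 18])
= 18 + 13 + 42 + 8 + list_sum([8, 18])
= 18 + 13 + 42 + 8 + 8 + list_sum([18])
= 18 + 13 + 42 + 8 + 8 + 18 + list_sum([])
= 18 + 13 + 42 + 8 + 8 + 18 + 0
= 107


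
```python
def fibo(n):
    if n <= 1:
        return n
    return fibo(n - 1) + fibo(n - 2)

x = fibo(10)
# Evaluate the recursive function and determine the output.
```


fibo(10)
= fibo(9) + fibo(8)
= (fibo(8) + fibo(7)) + fibo(8)
Computing bottom-up: fibo(0)=0, fibo(1)=1, fibo(2)=1, fibo(3)=2, fibo(4)=3, fibo(5)=5, fibo(6)=8, fibo(7)=13, fibo(8)=21, fibo(9)=34, fibo(10)=55
= 55


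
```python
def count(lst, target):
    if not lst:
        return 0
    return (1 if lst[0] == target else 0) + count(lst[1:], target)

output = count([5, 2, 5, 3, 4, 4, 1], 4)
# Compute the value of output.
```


count([5, 2, 5, 3, 4, 4, 1], 4)
lst[0]=5 != 4: 0 + count([2, 5, 3, 4, 4, 1], 4)
lst[0]=2 != 4: 0 + count([5, 3, 4, 4, 1], 4)
lst[0]=5 != 4: 0 + count([3, 4, 4, 1], 4)
lst[0]=3 != 4: 0 + count([4, 4, 1], 4)
lst[0]=4 == 4: 1 + count([4, 1], 4)
lst[0]=4 == 4: 1 + count([1], 4)
lst[0]=1 != 4: 0 + count([], 4)
= 2


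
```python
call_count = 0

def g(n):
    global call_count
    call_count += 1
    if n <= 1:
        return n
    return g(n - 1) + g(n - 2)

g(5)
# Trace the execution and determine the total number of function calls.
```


g(5) calls g(4) and g(3); each non-base call branches into two more.
Let C(k) = total number of calls made by g(k), including the call to g(k) itself.
Base cases: C(0) = 1, C(1) = 1
Recurrence: C(k) = 1 + C(k-1) + C(k-2)
  C(2) = 1 + C(1) + C(0) = 1 + 1 + 1 = 3
  C(3) = 1 + C(2) + C(1) = 1 + 3 + 1 = 5
  C(4) = 1 + C(3) + C(2) = 1 + 5 + 3 = 9
  C(5) = 1 + C(4) + C(3) = 1 + 9 + 5 = 15
Total calls = C(5) = 15


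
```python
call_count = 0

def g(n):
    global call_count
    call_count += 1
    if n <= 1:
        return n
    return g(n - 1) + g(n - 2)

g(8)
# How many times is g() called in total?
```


g(8) calls g(7) and g(6); each non-base call branches into two more.
Let C(k) = total number of calls made by g(k), including the call to g(k) itself.
Base cases: C(0) = 1, C(1) = 1
Recurrence: C(k) = 1 + C(k-1) + C(k-2)
  C(2) = 1 + C(1) + C(0) = 1 + 1 + 1 = 3
  C(3) = 1 + C(2) + C(1) = 1 + 3 + 1 = 5
  C(4) = 1 + C(3) + C(2) = 1 + 5 + 3 = 9
  C(5) = 1 + C(4) + C(3) = 1 + 9 + 5 = 15
  C(6) = 1 + C(5) + C(4) = 1 + 15 + 9 = 25
  C(7) = 1 + C(6) + C(5) = 1 + 25 + 15 = 41
  C(8) = 1 + C(7) + C(6) = 1 + 41 + 25 = 67
Total calls = C(8) = 67


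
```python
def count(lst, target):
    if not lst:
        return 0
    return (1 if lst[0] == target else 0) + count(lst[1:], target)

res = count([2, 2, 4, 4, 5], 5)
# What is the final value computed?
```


count([2, 2, 4, 4, 5], 5)
lst[0]=2 != 5: 0 + count([2, 4, 4, 5], 5)
lst[0]=2 != 5: 0 + count([4, 4, 5], 5)
lst[0]=4 != 5: 0 + count([4, 5], 5)
lst[0]=4 != 5: 0 + count([5], 5)
lst[0]=5 == 5: 1 + count([], 5)
= 1


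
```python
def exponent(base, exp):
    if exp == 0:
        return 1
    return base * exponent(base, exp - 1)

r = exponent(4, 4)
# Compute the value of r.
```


exponent(4, 4)
= 4 * exponent(4, 3)
= 4 * 4 * exponent(4, 2)
= 4 * 4 * 4 * exponent(4, 1)
= 4 * 4 * 4 * 4 * exponent(4, 0)
= 4 * 4 * 4 * 4 * 1
= 256


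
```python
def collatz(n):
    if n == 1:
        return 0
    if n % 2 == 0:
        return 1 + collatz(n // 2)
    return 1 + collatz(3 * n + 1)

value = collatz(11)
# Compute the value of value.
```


collatz(11)
11 is odd -> 3*11+1 = 34 -> collatz(34)
34 is even -> collatz(17)
17 is odd -> 3*17+1 = 52 -> collatz(52)
52 is even -> collatz(26)
26 is even -> collatz(13)
13 is odd -> 3*13+1 = 40 -> collatz(40)
40 is even -> collatz(20)
20 is even -> collatz(10)
10 is even -> collatz(5)
5 is odd -> 3*5+1 = 16 -> collatz(16)
16 is even -> collatz(8)
8 is even -> collatz(4)
4 is even -> collatz(2)
2 is even -> collatz(1)
Reached 1 after 14 steps
= 14


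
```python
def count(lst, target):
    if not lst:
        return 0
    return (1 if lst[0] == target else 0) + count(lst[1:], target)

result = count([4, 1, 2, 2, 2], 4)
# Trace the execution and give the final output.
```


count([4, 1, 2, 2, 2], 4)
lst[0]=4 == 4: 1 + count([1, 2, 2, 2], 4)
lst[0]=1 != 4: 0 + count([2, 2, 2], 4)
lst[0]=2 != 4: 0 + count([2, 2], 4)
lst[0]=2 != 4: 0 + count([2], 4)
lst[0]=2 != 4: 0 + count([], 4)
= 1


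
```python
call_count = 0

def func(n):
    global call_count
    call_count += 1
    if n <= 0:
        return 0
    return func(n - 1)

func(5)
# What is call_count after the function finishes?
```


func(5) calls func(4) calls ... calls func(0)
Total calls: 5 + 1 (for base case) = 6


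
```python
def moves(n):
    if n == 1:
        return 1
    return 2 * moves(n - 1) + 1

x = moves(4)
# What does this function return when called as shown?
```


moves(4)
= 2 * moves(3) + 1
= 2 * (2 * moves(2) + 1) + 1
= 2 * (2 * (2 * moves(1) + 1) + 1) + 1
Now compute bottom-up:
moves(1) = 1
moves(2) = 2 * 1 + 1 = 3
moves(3) = 2 * 3 + 1 = 7
moves(4) = 2 * 7 + 1 = 15
= 15


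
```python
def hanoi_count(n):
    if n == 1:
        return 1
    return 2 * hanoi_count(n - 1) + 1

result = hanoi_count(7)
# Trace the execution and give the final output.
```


hanoi_count(7)
= 2 * hanoi_count(6) + 1
= 2 * (2 * hanoi_count(5) + 1) + 1
= 2 * (2 * (2 * hanoi_count(4) + 1) + 1) + 1
= 2 * (2 * (2 * (2 * hanoi_count(3) + 1) + 1) + 1) + 1
= 2 * (2 * (2 * (2 * (2 * hanoi_count(2) + 1) + 1) + 1) + 1) + 1
= 2 * (2 * (2 * (2 * (2 * (2 * hanoi_count(1) + 1) + 1) + 1) + 1) + 1) + 1
Now compute bottom-up:
hanoi_count(1) = 1
hanoi_count(2) = 2 * 1 + 1 = 3
hanoi_count(3) = 2 * 3 + 1 = 7
hanoi_count(4) = 2 * 7 + 1 = 15
hanoi_count(5) = 2 * 15 + 1 = 31
hanoi_count(6) = 2 * 31 + 1 = 63
hanoi_count(7) = 2 * 63 + 1 = 127
= 127


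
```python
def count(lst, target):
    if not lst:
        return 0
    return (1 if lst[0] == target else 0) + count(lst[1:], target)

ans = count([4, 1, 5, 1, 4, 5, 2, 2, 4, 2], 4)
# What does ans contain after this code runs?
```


count([4, 1, 5, 1, 4, 5, 2, 2, 4, 2], 4)
lst[0]=4 == 4: 1 + count([1, 5, 1, 4, 5, 2, 2, 4, 2], 4)
lst[0]=1 != 4: 0 + count([5, 1, 4, 5, 2, 2, 4, 2], 4)
lst[0]=5 != 4: 0 + count([1, 4, 5, 2, 2, 4, 2], 4)
lst[0]=1 != 4: 0 + count([4, 5, 2, 2, 4, 2], 4)
lst[0]=4 == 4: 1 + count([5, 2, 2, 4, 2], 4)
lst[0]=5 != 4: 0 + count([2, 2, 4, 2], 4)
lst[0]=2 != 4: 0 + count([2, 4, 2], 4)
lst[0]=2 != 4: 0 + count([4, 2], 4)
lst[0]=4 == 4: 1 + count([2], 4)
lst[0]=2 != 4: 0 + count([], 4)
= 3


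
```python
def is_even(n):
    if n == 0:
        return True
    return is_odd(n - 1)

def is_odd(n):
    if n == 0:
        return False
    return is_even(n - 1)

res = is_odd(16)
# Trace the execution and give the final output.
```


is_odd(16)
= is_even(15)
= is_odd(14)
= is_even(13)
= is_odd(12)
= is_even(11)
= is_odd(10)
= is_even(9)
= is_odd(8)
= is_even(7)
= is_odd(6)
= is_even(5)
= is_odd(4)
= is_even(3)
= is_odd(2)
= is_even(1)
= is_odd(0)
n == 0: return False
= False


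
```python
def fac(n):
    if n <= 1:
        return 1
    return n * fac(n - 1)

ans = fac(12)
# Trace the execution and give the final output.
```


fac(12)
= 12 * fac(11)
= 12 * 11 * fac(10)
= 12 * 11 * 10 * fac(9)
= 12 * 11 * 10 * 9 * fac(8)
= 12 * 11 * 10 * 9 * 8 * fac(7)
= 12 * 11 * 10 * 9 * 8 * 7 * fac(6)
= 12 * 11 * 10 * 9 * 8 * 7 * 6 * fac(5)
= 12 * 11 * 10 * 9 * 8 * 7 * 6 * 5 * fac(4)
= 12 * 11 * 10 * 9 * 8 * 7 * 6 * 5 * 4 * fac(3)
= 12 * 11 * 10 * 9 * 8 * 7 * 6 * 5 * 4 * 3 * fac(2)
= 12 * 11 * 10 * 9 * 8 * 7 * 6 * 5 * 4 * 3 * 2 * fac(1)
= 12 * 11 * 10 * 9 * 8 * 7 * 6 * 5 * 4 * 3 * 2 * 1
= 479001600


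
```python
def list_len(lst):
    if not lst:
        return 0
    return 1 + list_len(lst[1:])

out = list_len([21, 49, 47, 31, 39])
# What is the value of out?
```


list_len([21, 49, 47, 31, 39])
= 1 + list_len([49, 47, 31, 39])
= 1 + 1 + list_len([47, 31, 39])
= 1 + 1 + 1 + list_len([31, 39])
= 1 + 1 + 1 + 1 + list_len([39])
= 1 + 1 + 1 + 1 + 1 + list_len([])
= 1 + 1 + 1 + 1 + 1 + 0
= 5


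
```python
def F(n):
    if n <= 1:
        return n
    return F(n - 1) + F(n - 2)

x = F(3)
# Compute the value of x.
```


F(3)
= F(2) + F(1)
Computing bottom-up: F(0)=0, F(1)=1, F(2)=1, F(3)=2
= 2


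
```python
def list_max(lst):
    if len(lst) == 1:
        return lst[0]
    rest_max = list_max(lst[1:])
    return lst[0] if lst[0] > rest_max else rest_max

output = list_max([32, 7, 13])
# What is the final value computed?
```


list_max([32, 7, 13])
= compare 32 with list_max([7, 13])
= compare 7 with list_max([13])
Base: list_max([13]) = 13
compare 7 with 13: max = 13
compare 32 with 13: max = 32
= 32


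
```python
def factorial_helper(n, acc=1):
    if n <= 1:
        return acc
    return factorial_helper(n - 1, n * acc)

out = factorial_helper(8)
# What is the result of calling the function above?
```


factorial_helper(8, 1)
= factorial_helper(7, 8 * 1) = factorial_helper(7, 8)
= factorial_helper(6, 7 * 8) = factorial_helper(6, 56)
= factorial_helper(5, 6 * 56) = factorial_helper(5, 336)
= factorial_helper(4, 5 * 336) = factorial_helper(4, 1680)
= factorial_helper(3, 4 * 1680) = factorial_helper(3, 6720)
= factorial_helper(2, 3 * 6720) = factorial_helper(2, 20160)
= factorial_helper(1, 2 * 20160) = factorial_helper(1, 40320)
n <= 1, return acc = 40320


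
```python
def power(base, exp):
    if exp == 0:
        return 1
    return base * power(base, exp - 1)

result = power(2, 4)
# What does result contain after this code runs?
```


power(2, 4)
= 2 * power(2, 3)
= 2 * 2 * power(2, 2)
= 2 * 2 * 2 * power(2, 1)
= 2 * 2 * 2 * 2 * power(2, 0)
= 2 * 2 * 2 * 2 * 1
= 16


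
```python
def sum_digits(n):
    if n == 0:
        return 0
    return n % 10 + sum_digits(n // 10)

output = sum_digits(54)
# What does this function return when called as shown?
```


sum_digits(54)
= 4 + sum_digits(5)
= 4 + 5 + sum_digits(0)
= 4 + 5 + 0
= 9


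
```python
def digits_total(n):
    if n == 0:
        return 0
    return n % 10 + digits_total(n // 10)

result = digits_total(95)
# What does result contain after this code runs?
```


digits_total(95)
= 5 + digits_total(9)
= 5 + 9 + digits_total(0)
= 5 + 9 + 0
= 14


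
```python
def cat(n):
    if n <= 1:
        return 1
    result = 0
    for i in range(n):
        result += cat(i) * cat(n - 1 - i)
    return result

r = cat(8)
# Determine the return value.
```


cat(8)
= sum of cat(i) * cat(8-1-i) for i in 0..7
First compute sub-values bottom-up:
  cat(0) = 1, cat(1) = 1
  cat(2) = 1*1 + 1*1 = 2
  cat(3) = 1*2 + 1*1 + 2*1 = 5
  cat(4) = 1*5 + 1*2 + 2*1 + 5*1 = 14
  cat(5) = 1*14 + 1*5 + 2*2 + 5*1 + 14*1 = 42
  cat(6) = 1*42 + 1*14 + 2*5 + 5*2 + 14*1 + 42*1 = 132
  cat(7) = 1*132 + 1*42 + 2*14 + 5*5 + 14*2 + 42*1 + 132*1 = 429
Now cat(8):
  cat(0)*cat(7) = 1*429 = 429
  cat(1)*cat(6) = 1*132 = 132
  cat(2)*cat(5) = 2*42 = 84
  cat(3)*cat(4) = 5*14 = 70
  cat(4)*cat(3) = 14*5 = 70
  cat(5)*cat(2) = 42*2 = 84
  cat(6)*cat(1) = 132*1 = 132
  cat(7)*cat(0) = 429*1 = 429
= 429 + 132 + 84 + 70 + 70 + 84 + 132 + 429
= 1430


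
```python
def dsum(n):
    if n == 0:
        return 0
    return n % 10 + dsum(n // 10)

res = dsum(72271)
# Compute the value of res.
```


dsum(72271)
= 1 + dsum(7227)
= 1 + 7 + dsum(722)
= 1 + 7 + 2 + dsum(72)
= 1 + 7 + 2 + 2 + dsum(7)
= 1 + 7 + 2 + 2 + 7 + dsum(0)
= 1 + 7 + 2 + 2 + 7 + 0
= 19


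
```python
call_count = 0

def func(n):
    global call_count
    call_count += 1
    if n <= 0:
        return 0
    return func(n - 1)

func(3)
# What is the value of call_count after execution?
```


func(3) calls func(2) calls ... calls func(0)
Total calls: 3 + 1 (for base case) = 4


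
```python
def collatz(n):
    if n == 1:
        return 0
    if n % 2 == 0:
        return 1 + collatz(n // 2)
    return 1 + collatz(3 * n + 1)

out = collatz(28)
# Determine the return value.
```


collatz(28)
28 is even -> collatz(14)
14 is even -> collatz(7)
7 is odd -> 3*7+1 = 22 -> collatz(22)
22 is even -> collatz(11)
11 is odd -> 3*11+1 = 34 -> collatz(34)
34 is even -> collatz(17)
17 is odd -> 3*17+1 = 52 -> collatz(52)
52 is even -> collatz(26)
26 is even -> collatz(13)
13 is odd -> 3*13+1 = 40 -> collatz(40)
40 is even -> collatz(20)
20 is even -> collatz(10)
10 is even -> collatz(5)
5 is odd -> 3*5+1 = 16 -> collatz(16)
16 is even -> collatz(8)
8 is even -> collatz(4)
4 is even -> collatz(2)
2 is even -> collatz(1)
Reached 1 after 18 steps
= 18


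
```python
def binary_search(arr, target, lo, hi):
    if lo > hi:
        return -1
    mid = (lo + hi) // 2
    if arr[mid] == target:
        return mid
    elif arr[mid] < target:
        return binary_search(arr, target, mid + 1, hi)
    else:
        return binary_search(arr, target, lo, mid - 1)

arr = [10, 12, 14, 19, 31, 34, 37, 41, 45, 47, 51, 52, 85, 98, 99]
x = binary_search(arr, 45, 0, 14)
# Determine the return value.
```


binary_search(arr, 45, 0, 14)
lo=0, hi=14, mid=7, arr[mid]=41
41 < 45, search right half
lo=8, hi=14, mid=11, arr[mid]=52
52 > 45, search left half
lo=8, hi=10, mid=9, arr[mid]=47
47 > 45, search left half
lo=8, hi=8, mid=8, arr[mid]=45
arr[8] == 45, found at index 8
= 8


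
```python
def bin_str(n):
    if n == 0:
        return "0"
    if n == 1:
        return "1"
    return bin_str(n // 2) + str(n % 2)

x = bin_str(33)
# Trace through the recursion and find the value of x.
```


bin_str(33)
= bin_str(16) + "1"
= bin_str(8) + "0" + "1"
= bin_str(4) + "0" + "0" + "1"
= bin_str(2) + "0" + "0" + "0" + "1"
= bin_str(1) + "0" + "0" + "0" + "0" + "1"
= "1" + "0" + "0" + "0" + "0" + "1"
= "100001"
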